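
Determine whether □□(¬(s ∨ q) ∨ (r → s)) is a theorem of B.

Tableau for the negation ¬□□(¬(s ∨ q) ∨ (r → s)):
1. ¬□□(¬(s ∨ q) ∨ (r → s)), u
2. ¬□(¬(s ∨ q) ∨ (r → s)), v
3. ¬(¬(s ∨ q) ∨ (r → s)), w
4. s ∨ q, w
5. ¬(r → s), w
6. r, w
7. ¬s, w
8. q, w
Accessibility: uRu, uRv, vRu, vRv, vRw, wRv, wRw
The negation has an open branch (countermodel exists).

Invalid (countermodel exists)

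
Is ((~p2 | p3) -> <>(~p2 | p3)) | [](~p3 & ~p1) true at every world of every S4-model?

Tableau for the negation ~(((~p2 | p3) -> <>(~p2 | p3)) | [](~p3 & ~p1)):
1. ~(((~p2 | p3) -> <>(~p2 | p3)) | [](~p3 & ~p1)), u
2. ~((~p2 | p3) -> <>(~p2 | p3)), u
3. ~[](~p3 & ~p1), u
4. ~p2 | p3, u
5. ~<>(~p2 | p3), u
6. ~(~p2 | p3), u
7. p2, u
8. ~p3, u
9. p3, u
Accessibility: uRu
Branch closes: p3 and ~p3 both at u.
All branches of the negation close; one closing branch shown above.

Valid in S4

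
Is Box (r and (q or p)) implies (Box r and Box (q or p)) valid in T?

Valid

Tableau for the negation not (Box (r and (q or p)) implies (Box r and Box (q or p))):
1. not (Box (r and (q or p)) implies (Box r and Box (q or p))), u
2. Box (r and (q or p)), u
3. not (Box r and Box (q or p)), u
4. r and (q or p), u
5. r, u
6. q or p, u
7. not Box (q or p), u
8. p, u
9. not (q or p), v
10. not q, v
11. not p, v
12. r and (q or p), v
13. r, v
14. q or p, v
15. p, v
Accessibility: uRu, uRv, vRv
Branch closes: p and not p both at v.
All branches of the negation close; one closing branch shown above.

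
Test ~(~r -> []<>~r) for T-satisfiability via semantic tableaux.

Yes, satisfiable

1. ~(~r -> []<>~r), u
2. ~r, u
3. ~[]<>~r, u
4. ~<>~r, v
5. r, v
Accessibility: uRu, uRv, vRv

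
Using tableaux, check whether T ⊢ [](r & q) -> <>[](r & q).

Valid

Tableau for the negation ~([](r & q) -> <>[](r & q)):
1. ~([](r & q) -> <>[](r & q)), u
2. [](r & q), u
3. ~<>[](r & q), u
4. r & q, u
5. r, u
6. q, u
7. ~[](r & q), u
8. ~(r & q), v
9. r & q, v
10. r, v
11. q, v
12. ~[](r & q), v
13. ~q, v
Accessibility: uRu, uRv, vRv
Branch closes: q and ~q both at v.
All branches of the negation close; one closing branch shown above.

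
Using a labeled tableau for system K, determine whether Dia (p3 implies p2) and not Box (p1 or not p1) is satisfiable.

No, unsatisfiable

1. Dia (p3 implies p2) and not Box (p1 or not p1), u
2. Dia (p3 implies p2), u
3. not Box (p1 or not p1), u
4. p3 implies p2, v
5. p2, v
6. not (p1 or not p1), w
7. not p1, w
8. p1, w
Accessibility: uRv, uRw
Branch closes: p1 and not p1 both at w.
All branches of the tableau close; one closing branch shown above.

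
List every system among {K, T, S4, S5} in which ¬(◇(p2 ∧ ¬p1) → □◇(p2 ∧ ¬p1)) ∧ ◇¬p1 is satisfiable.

K, T, S4

S4-tableau for the formula:
1. ¬(◇(p2 ∧ ¬p1) → □◇(p2 ∧ ¬p1)) ∧ ◇¬p1, w0
2. ¬(◇(p2 ∧ ¬p1) → □◇(p2 ∧ ¬p1)), w0
3. ◇¬p1, w0
4. ◇(p2 ∧ ¬p1), w0
5. ¬□◇(p2 ∧ ¬p1), w0
6. ¬p1, w1
7. p2 ∧ ¬p1, w2
8. p2, w2
9. ¬p1, w2
10. ¬◇(p2 ∧ ¬p1), w3
11. ¬(p2 ∧ ¬p1), w3
12. p1, w3
Accessibility: w0Rw0, w0Rw1, w0Rw2, w0Rw3, w1Rw1, w2Rw2, w3Rw3
Complete open branch: satisfiable in S4, hence also in K, T (this S4-model is also a K-model and a T-model).
S5-tableau for the formula:
1. ¬(◇(p2 ∧ ¬p1) → □◇(p2 ∧ ¬p1)) ∧ ◇¬p1, w0
2. ¬(◇(p2 ∧ ¬p1) → □◇(p2 ∧ ¬p1)), w0
3. ◇¬p1, w0
4. ◇(p2 ∧ ¬p1), w0
5. ¬□◇(p2 ∧ ¬p1), w0
6. ¬p1, w1
7. p2 ∧ ¬p1, w2
8. p2, w2
9. ¬p1, w2
10. ¬◇(p2 ∧ ¬p1), w3
11. ¬(p2 ∧ ¬p1), w0
12. ¬(p2 ∧ ¬p1), w1
13. ¬(p2 ∧ ¬p1), w2
14. ¬(p2 ∧ ¬p1), w3
15. p1, w0
16. ¬p2, w1
17. p1, w2
Accessibility: w0Rw0, w0Rw1, w0Rw2, w0Rw3, w1Rw0, w1Rw1, w1Rw2, w1Rw3, w2Rw0, w2Rw1, w2Rw2, w2Rw3, w3Rw0, w3Rw1, w3Rw2, w3Rw3
Branch closes: p1 and ¬p1 both at w2.
Every branch closes (one shown): unsatisfiable in S5.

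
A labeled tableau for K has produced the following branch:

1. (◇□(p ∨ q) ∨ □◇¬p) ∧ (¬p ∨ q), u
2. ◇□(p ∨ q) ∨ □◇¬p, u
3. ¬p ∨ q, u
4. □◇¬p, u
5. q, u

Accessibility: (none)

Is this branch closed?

No world carries both an atom and its negation.

Not closed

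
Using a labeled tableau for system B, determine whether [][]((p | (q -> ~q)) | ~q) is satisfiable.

Satisfiable (open branch found)

1. [][]((p | (q -> ~q)) | ~q), u
2. []((p | (q -> ~q)) | ~q), u
3. (p | (q -> ~q)) | ~q, u
4. ~q, u
Accessibility: uRu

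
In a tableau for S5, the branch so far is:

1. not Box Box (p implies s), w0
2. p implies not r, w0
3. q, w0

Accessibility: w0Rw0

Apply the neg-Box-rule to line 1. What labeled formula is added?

a fresh world w1 with w0Rw1, and not Box (p implies s) at w1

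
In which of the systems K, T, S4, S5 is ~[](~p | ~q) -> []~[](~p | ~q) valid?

S5-tableau for the negation ~(~[](~p | ~q) -> []~[](~p | ~q)):
1. ~(~[](~p | ~q) -> []~[](~p | ~q)), w0
2. ~[](~p | ~q), w0
3. ~[]~[](~p | ~q), w0
4. ~(~p | ~q), w1
5. p, w1
6. q, w1
7. [](~p | ~q), w2
8. ~p | ~q, w0
9. ~p | ~q, w1
10. ~p | ~q, w2
11. ~q, w0
12. ~q, w1
Accessibility: w0Rw0, w0Rw1, w0Rw2, w1Rw0, w1Rw1, w1Rw2, w2Rw0, w2Rw1, w2Rw2
Branch closes: q and ~q both at w1.
Every branch closes (one shown): valid in S5.
S4-tableau for the negation ~(~[](~p | ~q) -> []~[](~p | ~q)):
1. ~(~[](~p | ~q) -> []~[](~p | ~q)), w0
2. ~[](~p | ~q), w0
3. ~[]~[](~p | ~q), w0
4. ~(~p | ~q), w1
5. p, w1
6. q, w1
7. [](~p | ~q), w2
8. ~p | ~q, w2
9. ~q, w2
Accessibility: w0Rw0, w0Rw1, w0Rw2, w1Rw1, w2Rw2
Complete open branch: countermodel on an S4-frame, so not valid in S4, nor in K, T (the same frame is also a K-frame and a T-frame).

S5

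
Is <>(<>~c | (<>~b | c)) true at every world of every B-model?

Tableau for the negation ~<>(<>~c | (<>~b | c)):
1. ~<>(<>~c | (<>~b | c)), w0
2. ~(<>~c | (<>~b | c)), w0   [~<>-rule on 1 via w0Rw0]
3. ~<>~c, w0   [~|-rule on 2]
4. ~(<>~b | c), w0   [~|-rule on 2]
5. ~<>~b, w0   [~|-rule on 4]
6. ~c, w0   [~|-rule on 4]
7. c, w0   [~<>-rule on 3 via w0Rw0]
Accessibility: w0Rw0
Branch closes: c and ~c both at w0.
All branches of the negation close; one closing branch shown above.

Yes, valid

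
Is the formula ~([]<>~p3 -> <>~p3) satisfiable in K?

Satisfiable

1. ~([]<>~p3 -> <>~p3), 0
2. []<>~p3, 0   [~->-rule on 1]
3. ~<>~p3, 0   [~->-rule on 1]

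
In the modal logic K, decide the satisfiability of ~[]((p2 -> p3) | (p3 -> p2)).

1. ~[]((p2 -> p3) | (p3 -> p2)), u
2. ~((p2 -> p3) | (p3 -> p2)), v
3. ~(p2 -> p3), v
4. ~(p3 -> p2), v
5. p2, v
6. ~p3, v
7. p3, v
8. ~p2, v
Accessibility: uRv
Branch closes: p3 and ~p3 both at v.
All branches of the tableau close; one closing branch shown above.

Unsatisfiable (every branch closes)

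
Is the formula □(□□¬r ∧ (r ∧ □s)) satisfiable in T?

1. □(□□¬r ∧ (r ∧ □s)), w0
2. □□¬r ∧ (r ∧ □s), w0
3. □□¬r, w0
4. r ∧ □s, w0
5. r, w0
6. □s, w0
7. □¬r, w0
8. s, w0
9. ¬r, w0
Accessibility: w0Rw0
Branch closes: r and ¬r both at w0.
(One branch shown.) All branches close.

Unsatisfiable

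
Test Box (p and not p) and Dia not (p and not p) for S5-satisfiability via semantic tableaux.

1. Box (p and not p) and Dia not (p and not p), w0
2. Box (p and not p), w0
3. Dia not (p and not p), w0
4. p and not p, w0
5. p, w0
6. not p, w0
Accessibility: w0Rw0
Branch closes: p and not p both at w0.
Every branch closes; the branch above is one of them.

Unsatisfiable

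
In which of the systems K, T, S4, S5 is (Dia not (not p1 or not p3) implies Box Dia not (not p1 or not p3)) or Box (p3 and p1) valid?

S5

S4-tableau for the negation not ((Dia not (not p1 or not p3) implies Box Dia not (not p1 or not p3)) or Box (p3 and p1)):
1. not ((Dia not (not p1 or not p3) implies Box Dia not (not p1 or not p3)) or Box (p3 and p1)), 0
2. not (Dia not (not p1 or not p3) implies Box Dia not (not p1 or not p3)), 0   [neg-or-rule on 1]
3. not Box (p3 and p1), 0   [neg-or-rule on 1]
4. Dia not (not p1 or not p3), 0   [neg-implies-rule on 2]
5. not Box Dia not (not p1 or not p3), 0   [neg-implies-rule on 2]
6. not (p3 and p1), 1   [neg-Box-rule on 3: fresh world 1, 0R1]
7. not p1, 1   [neg-and-rule on 6 (branches; this branch)]
8. not (not p1 or not p3), 2   [Dia-rule on 4: fresh world 2, 0R2]
9. p1, 2   [neg-or-rule on 8]
10. p3, 2   [neg-or-rule on 8]
11. not Dia not (not p1 or not p3), 3   [neg-Box-rule on 5: fresh world 3, 0R3]
12. not p1 or not p3, 3   [neg-Dia-rule on 11 via 3R3]
13. not p3, 3   [or-rule on 12 (branches; this branch)]
Accessibility: 0R0, 0R1, 0R2, 0R3, 1R1, 2R2, 3R3
Complete open branch: countermodel on an S4-frame, so not valid in S4, nor in K, T (the same frame is also a K-frame and a T-frame).
S5-tableau for the negation not ((Dia not (not p1 or not p3) implies Box Dia not (not p1 or not p3)) or Box (p3 and p1)):
1. not ((Dia not (not p1 or not p3) implies Box Dia not (not p1 or not p3)) or Box (p3 and p1)), 0
2. not (Dia not (not p1 or not p3) implies Box Dia not (not p1 or not p3)), 0   [neg-or-rule on 1]
3. not Box (p3 and p1), 0   [neg-or-rule on 1]
4. Dia not (not p1 or not p3), 0   [neg-implies-rule on 2]
5. not Box Dia not (not p1 or not p3), 0   [neg-implies-rule on 2]
6. not (p3 and p1), 1   [neg-Box-rule on 3: fresh world 1, 0R1]
7. not p1, 1   [neg-and-rule on 6 (branches; this branch)]
8. not (not p1 or not p3), 2   [Dia-rule on 4: fresh world 2, 0R2]
9. p1, 2   [neg-or-rule on 8]
10. p3, 2   [neg-or-rule on 8]
11. not Dia not (not p1 or not p3), 3   [neg-Box-rule on 5: fresh world 3, 0R3]
12. not p1 or not p3, 0   [neg-Dia-rule on 11 via 3R0]
13. not p1 or not p3, 1   [neg-Dia-rule on 11 via 3R1]
14. not p1 or not p3, 2   [neg-Dia-rule on 11 via 3R2]
15. not p1 or not p3, 3   [neg-Dia-rule on 11 via 3R3]
16. not p3, 0   [or-rule on 12 (branches; this branch)]
17. not p3, 1   [or-rule on 13 (branches; this branch)]
18. not p3, 2   [or-rule on 14 (branches; this branch)]
Accessibility: 0R0, 0R1, 0R2, 0R3, 1R0, 1R1, 1R2, 1R3, 2R0, 2R1, 2R2, 2R3, 3R0, 3R1, 3R2, 3R3
Branch closes: p3 and not p3 both at 2.
Every branch closes (one shown): valid in S5.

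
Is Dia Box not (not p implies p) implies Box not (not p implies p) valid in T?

No, not valid

Tableau for the negation not (Dia Box not (not p implies p) implies Box not (not p implies p)):
1. not (Dia Box not (not p implies p) implies Box not (not p implies p)), w0
2. Dia Box not (not p implies p), w0
3. not Box not (not p implies p), w0
4. Box not (not p implies p), w1
5. not (not p implies p), w1
6. not p, w1
7. not p implies p, w2
8. p, w2
Accessibility: w0Rw0, w0Rw1, w0Rw2, w1Rw1, w2Rw2
The negation has an open branch (countermodel exists).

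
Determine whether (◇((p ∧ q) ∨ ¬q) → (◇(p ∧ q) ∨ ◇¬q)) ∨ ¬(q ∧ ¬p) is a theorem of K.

Yes, valid

Tableau for the negation ¬((◇((p ∧ q) ∨ ¬q) → (◇(p ∧ q) ∨ ◇¬q)) ∨ ¬(q ∧ ¬p)):
1. ¬((◇((p ∧ q) ∨ ¬q) → (◇(p ∧ q) ∨ ◇¬q)) ∨ ¬(q ∧ ¬p)), 0
2. ¬(◇((p ∧ q) ∨ ¬q) → (◇(p ∧ q) ∨ ◇¬q)), 0
3. q ∧ ¬p, 0
4. ◇((p ∧ q) ∨ ¬q), 0
5. ¬(◇(p ∧ q) ∨ ◇¬q), 0
6. q, 0
7. ¬p, 0
8. ¬◇(p ∧ q), 0
9. ¬◇¬q, 0
10. (p ∧ q) ∨ ¬q, 1
11. ¬(p ∧ q), 1
12. q, 1
13. p ∧ q, 1
14. p, 1
15. ¬q, 1
Accessibility: 0R1
Branch closes: q and ¬q both at 1.
Every branch of the negation's tableau closes; the branch above is one of them.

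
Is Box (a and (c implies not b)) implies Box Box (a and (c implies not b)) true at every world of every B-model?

Invalid (countermodel exists)

Tableau for the negation not (Box (a and (c implies not b)) implies Box Box (a and (c implies not b))):
1. not (Box (a and (c implies not b)) implies Box Box (a and (c implies not b))), 0
2. Box (a and (c implies not b)), 0
3. not Box Box (a and (c implies not b)), 0
4. a and (c implies not b), 0
5. a, 0
6. c implies not b, 0
7. not b, 0
8. not Box (a and (c implies not b)), 1
9. a and (c implies not b), 1
10. a, 1
11. c implies not b, 1
12. not b, 1
13. not (a and (c implies not b)), 2
14. not (c implies not b), 2
15. c, 2
16. b, 2
Accessibility: 0R0, 0R1, 1R0, 1R1, 1R2, 2R1, 2R2
The negation has an open branch (countermodel exists).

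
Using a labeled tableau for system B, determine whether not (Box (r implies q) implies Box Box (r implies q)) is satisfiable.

1. not (Box (r implies q) implies Box Box (r implies q)), w0
2. Box (r implies q), w0   [neg-implies-rule on 1]
3. not Box Box (r implies q), w0   [neg-implies-rule on 1]
4. r implies q, w0   [Box-rule on 2 via w0Rw0]
5. q, w0   [implies-rule on 4 (branches; this branch)]
6. not Box (r implies q), w1   [neg-Box-rule on 3: fresh world w1, w0Rw1]
7. r implies q, w1   [Box-rule on 2 via w0Rw1]
8. q, w1   [implies-rule on 7 (branches; this branch)]
9. not (r implies q), w2   [neg-Box-rule on 6: fresh world w2, w1Rw2]
10. r, w2   [neg-implies-rule on 9]
11. not q, w2   [neg-implies-rule on 9]
Accessibility: w0Rw0, w0Rw1, w1Rw0, w1Rw1, w1Rw2, w2Rw1, w2Rw2

Satisfiable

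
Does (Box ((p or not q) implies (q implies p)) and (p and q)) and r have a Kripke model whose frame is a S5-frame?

Satisfiable

1. (Box ((p or not q) implies (q implies p)) and (p and q)) and r, w0
2. Box ((p or not q) implies (q implies p)) and (p and q), w0
3. r, w0
4. Box ((p or not q) implies (q implies p)), w0
5. p and q, w0
6. p, w0
7. q, w0
8. (p or not q) implies (q implies p), w0
9. q implies p, w0
Accessibility: w0Rw0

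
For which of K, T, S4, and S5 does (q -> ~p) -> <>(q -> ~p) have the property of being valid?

K-tableau for the negation ~((q -> ~p) -> <>(q -> ~p)):
1. ~((q -> ~p) -> <>(q -> ~p)), w0
2. q -> ~p, w0
3. ~<>(q -> ~p), w0
4. ~p, w0
Complete open branch: countermodel on a K-frame, so not valid in K.
T-tableau for the negation ~((q -> ~p) -> <>(q -> ~p)):
1. ~((q -> ~p) -> <>(q -> ~p)), w0
2. q -> ~p, w0
3. ~<>(q -> ~p), w0
4. ~(q -> ~p), w0
5. q, w0
6. p, w0
7. ~p, w0
Accessibility: w0Rw0
Branch closes: p and ~p both at w0.
Every branch closes (one shown): valid in T, hence also in S4, S5 (every theorem of T is a theorem of S4 and S5).

T, S4, S5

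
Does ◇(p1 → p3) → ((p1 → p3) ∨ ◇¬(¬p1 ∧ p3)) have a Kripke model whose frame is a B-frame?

Yes, satisfiable

1. ◇(p1 → p3) → ((p1 → p3) ∨ ◇¬(¬p1 ∧ p3)), w0
2. (p1 → p3) ∨ ◇¬(¬p1 ∧ p3), w0
3. ◇¬(¬p1 ∧ p3), w0
4. ¬(¬p1 ∧ p3), w1
5. ¬p3, w1
Accessibility: w0Rw0, w0Rw1, w1Rw0, w1Rw1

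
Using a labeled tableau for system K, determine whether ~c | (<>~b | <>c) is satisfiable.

1. ~c | (<>~b | <>c), 0
2. <>~b | <>c, 0   [|-rule on 1 (branches; this branch)]
3. <>c, 0   [|-rule on 2 (branches; this branch)]
4. c, 1   [<>-rule on 3: fresh world 1, 0R1]
Accessibility: 0R1

Satisfiable (open branch found)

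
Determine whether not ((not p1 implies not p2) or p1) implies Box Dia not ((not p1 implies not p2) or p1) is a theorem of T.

No, not valid

Tableau for the negation not (not ((not p1 implies not p2) or p1) implies Box Dia not ((not p1 implies not p2) or p1)):
1. not (not ((not p1 implies not p2) or p1) implies Box Dia not ((not p1 implies not p2) or p1)), w0
2. not ((not p1 implies not p2) or p1), w0
3. not Box Dia not ((not p1 implies not p2) or p1), w0
4. not (not p1 implies not p2), w0
5. not p1, w0
6. p2, w0
7. not Dia not ((not p1 implies not p2) or p1), w1
8. (not p1 implies not p2) or p1, w1
9. p1, w1
Accessibility: w0Rw0, w0Rw1, w1Rw1
The negation has an open branch (countermodel exists).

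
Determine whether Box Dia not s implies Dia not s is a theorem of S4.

Yes, valid

Tableau for the negation not (Box Dia not s implies Dia not s):
1. not (Box Dia not s implies Dia not s), u
2. Box Dia not s, u
3. not Dia not s, u
4. Dia not s, u
5. s, u
6. not s, v
7. Dia not s, v
8. s, v
Accessibility: uRu, uRv, vRv
Branch closes: s and not s both at v.
Every branch of the negation's tableau closes; the branch above is one of them.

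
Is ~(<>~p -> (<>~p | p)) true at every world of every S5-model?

Tableau for the negation <>~p -> (<>~p | p):
1. <>~p -> (<>~p | p), u
2. <>~p | p, u
3. p, u
Accessibility: uRu
The negation has an open branch (countermodel exists).

No, not valid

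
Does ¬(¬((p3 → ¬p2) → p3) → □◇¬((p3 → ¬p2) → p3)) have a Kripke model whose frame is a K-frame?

1. ¬(¬((p3 → ¬p2) → p3) → □◇¬((p3 → ¬p2) → p3)), u
2. ¬((p3 → ¬p2) → p3), u
3. ¬□◇¬((p3 → ¬p2) → p3), u
4. p3 → ¬p2, u
5. ¬p3, u
6. ¬p2, u
7. ¬◇¬((p3 → ¬p2) → p3), v
Accessibility: uRv

Satisfiable (open branch found)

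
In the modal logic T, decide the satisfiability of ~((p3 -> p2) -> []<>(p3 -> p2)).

1. ~((p3 -> p2) -> []<>(p3 -> p2)), u
2. p3 -> p2, u   [~->-rule on 1]
3. ~[]<>(p3 -> p2), u   [~->-rule on 1]
4. p2, u   [->-rule on 2 (branches; this branch)]
5. ~<>(p3 -> p2), v   [~[]-rule on 3: fresh world v, uRv]
6. ~(p3 -> p2), v   [~<>-rule on 5 via vRv]
7. p3, v   [~->-rule on 6]
8. ~p2, v   [~->-rule on 6]
Accessibility: uRu, uRv, vRv

Yes, satisfiable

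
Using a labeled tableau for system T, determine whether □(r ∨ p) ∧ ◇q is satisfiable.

1. □(r ∨ p) ∧ ◇q, w0
2. □(r ∨ p), w0   [∧-rule on 1]
3. ◇q, w0   [∧-rule on 1]
4. r ∨ p, w0   [□-rule on 2 via w0Rw0]
5. p, w0   [∨-rule on 4 (branches; this branch)]
6. q, w1   [◇-rule on 3: fresh world w1, w0Rw1]
7. r ∨ p, w1   [□-rule on 2 via w0Rw1]
8. p, w1   [∨-rule on 7 (branches; this branch)]
Accessibility: w0Rw0, w0Rw1, w1Rw1

Satisfiable (open branch found)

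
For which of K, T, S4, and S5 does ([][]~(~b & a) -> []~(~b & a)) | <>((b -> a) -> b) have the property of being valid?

K-tableau for the negation ~(([][]~(~b & a) -> []~(~b & a)) | <>((b -> a) -> b)):
1. ~(([][]~(~b & a) -> []~(~b & a)) | <>((b -> a) -> b)), u
2. ~([][]~(~b & a) -> []~(~b & a)), u
3. ~<>((b -> a) -> b), u
4. [][]~(~b & a), u
5. ~[]~(~b & a), u
6. ~b & a, v
7. ~b, v
8. a, v
9. ~((b -> a) -> b), v
10. b -> a, v
11. []~(~b & a), v
Accessibility: uRv
Complete open branch: countermodel on a K-frame, so not valid in K.
T-tableau for the negation ~(([][]~(~b & a) -> []~(~b & a)) | <>((b -> a) -> b)):
1. ~(([][]~(~b & a) -> []~(~b & a)) | <>((b -> a) -> b)), u
2. ~([][]~(~b & a) -> []~(~b & a)), u
3. ~<>((b -> a) -> b), u
4. [][]~(~b & a), u
5. ~[]~(~b & a), u
6. ~((b -> a) -> b), u
7. b -> a, u
8. ~b, u
9. []~(~b & a), u
10. ~(~b & a), u
11. ~a, u
12. ~b & a, v
13. ~b, v
14. a, v
15. ~((b -> a) -> b), v
16. b -> a, v
17. []~(~b & a), v
18. ~(~b & a), v
19. ~a, v
Accessibility: uRu, uRv, vRv
Branch closes: a and ~a both at v.
Every branch closes (one shown): valid in T, hence also in S4, S5 (every theorem of T is a theorem of S4 and S5).

T, S4, S5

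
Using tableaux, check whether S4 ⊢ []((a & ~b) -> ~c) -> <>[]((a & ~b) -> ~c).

Tableau for the negation ~([]((a & ~b) -> ~c) -> <>[]((a & ~b) -> ~c)):
1. ~([]((a & ~b) -> ~c) -> <>[]((a & ~b) -> ~c)), w0
2. []((a & ~b) -> ~c), w0   [~->-rule on 1]
3. ~<>[]((a & ~b) -> ~c), w0   [~->-rule on 1]
4. (a & ~b) -> ~c, w0   [[]-rule on 2 via w0Rw0]
5. ~[]((a & ~b) -> ~c), w0   [~<>-rule on 3 via w0Rw0]
6. ~(a & ~b), w0   [->-rule on 4 (branches; this branch)]
7. b, w0   [~&-rule on 6 (branches; this branch)]
8. ~((a & ~b) -> ~c), w1   [~[]-rule on 5: fresh world w1, w0Rw1]
9. a & ~b, w1   [~->-rule on 8]
10. c, w1   [~->-rule on 8]
11. a, w1   [&-rule on 9]
12. ~b, w1   [&-rule on 9]
13. (a & ~b) -> ~c, w1   [[]-rule on 2 via w0Rw1]
14. ~[]((a & ~b) -> ~c), w1   [~<>-rule on 3 via w0Rw1]
15. ~(a & ~b), w1   [->-rule on 13 (branches; this branch)]
16. b, w1   [~&-rule on 15 (branches; this branch)]
Accessibility: w0Rw0, w0Rw1, w1Rw1
Branch closes: b and ~b both at w1.
All branches of the negation close; one closing branch shown above.

Valid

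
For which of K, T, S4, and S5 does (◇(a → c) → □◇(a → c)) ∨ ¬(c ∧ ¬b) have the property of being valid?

S5

S5-tableau for the negation ¬((◇(a → c) → □◇(a → c)) ∨ ¬(c ∧ ¬b)):
1. ¬((◇(a → c) → □◇(a → c)) ∨ ¬(c ∧ ¬b)), w0
2. ¬(◇(a → c) → □◇(a → c)), w0
3. c ∧ ¬b, w0
4. ◇(a → c), w0
5. ¬□◇(a → c), w0
6. c, w0
7. ¬b, w0
8. a → c, w1
9. c, w1
10. ¬◇(a → c), w2
11. ¬(a → c), w0
12. a, w0
13. ¬c, w0
Accessibility: w0Rw0, w0Rw1, w0Rw2, w1Rw0, w1Rw1, w1Rw2, w2Rw0, w2Rw1, w2Rw2
Branch closes: c and ¬c both at w0.
Every branch closes (one shown): valid in S5.
S4-tableau for the negation ¬((◇(a → c) → □◇(a → c)) ∨ ¬(c ∧ ¬b)):
1. ¬((◇(a → c) → □◇(a → c)) ∨ ¬(c ∧ ¬b)), w0
2. ¬(◇(a → c) → □◇(a → c)), w0
3. c ∧ ¬b, w0
4. ◇(a → c), w0
5. ¬□◇(a → c), w0
6. c, w0
7. ¬b, w0
8. a → c, w1
9. c, w1
10. ¬◇(a → c), w2
11. ¬(a → c), w2
12. a, w2
13. ¬c, w2
Accessibility: w0Rw0, w0Rw1, w0Rw2, w1Rw1, w2Rw2
Complete open branch: countermodel on an S4-frame, so not valid in S4, nor in K, T (the same frame is also a K-frame and a T-frame).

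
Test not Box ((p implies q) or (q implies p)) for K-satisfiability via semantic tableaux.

No, unsatisfiable

1. not Box ((p implies q) or (q implies p)), 0
2. not ((p implies q) or (q implies p)), 1   [neg-Box-rule on 1: fresh world 1, 0R1]
3. not (p implies q), 1   [neg-or-rule on 2]
4. not (q implies p), 1   [neg-or-rule on 2]
5. p, 1   [neg-implies-rule on 3]
6. not q, 1   [neg-implies-rule on 3]
7. q, 1   [neg-implies-rule on 4]
8. not p, 1   [neg-implies-rule on 4]
Accessibility: 0R1
Branch closes: q and not q both at 1.
All branches of the tableau close; one closing branch shown above.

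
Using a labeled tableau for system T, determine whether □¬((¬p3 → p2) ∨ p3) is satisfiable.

Satisfiable

1. □¬((¬p3 → p2) ∨ p3), 0
2. ¬((¬p3 → p2) ∨ p3), 0
3. ¬(¬p3 → p2), 0
4. ¬p3, 0
5. ¬p2, 0
Accessibility: 0R0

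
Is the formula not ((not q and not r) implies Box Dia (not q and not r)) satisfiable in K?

1. not ((not q and not r) implies Box Dia (not q and not r)), 0
2. not q and not r, 0
3. not Box Dia (not q and not r), 0
4. not q, 0
5. not r, 0
6. not Dia (not q and not r), 1
Accessibility: 0R1

Satisfiable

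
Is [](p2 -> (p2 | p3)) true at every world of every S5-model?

Tableau for the negation ~[](p2 -> (p2 | p3)):
1. ~[](p2 -> (p2 | p3)), w0
2. ~(p2 -> (p2 | p3)), w1   [~[]-rule on 1: fresh world w1, w0Rw1]
3. p2, w1   [~->-rule on 2]
4. ~(p2 | p3), w1   [~->-rule on 2]
5. ~p2, w1   [~|-rule on 4]
6. ~p3, w1   [~|-rule on 4]
Accessibility: w0Rw0, w0Rw1, w1Rw0, w1Rw1
Branch closes: p2 and ~p2 both at w1.
All branches of the negation close; one closing branch shown above.

Yes, valid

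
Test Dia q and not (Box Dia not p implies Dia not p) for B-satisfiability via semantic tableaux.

1. Dia q and not (Box Dia not p implies Dia not p), 0
2. Dia q, 0
3. not (Box Dia not p implies Dia not p), 0
4. Box Dia not p, 0
5. not Dia not p, 0
6. Dia not p, 0
7. p, 0
8. q, 1
9. Dia not p, 1
10. p, 1
11. not p, 2
12. Dia not p, 2
13. p, 2
Accessibility: 0R0, 0R1, 0R2, 1R0, 1R1, 2R0, 2R2
Branch closes: p and not p both at 2.
Every branch closes; the branch above is one of them.

No, unsatisfiable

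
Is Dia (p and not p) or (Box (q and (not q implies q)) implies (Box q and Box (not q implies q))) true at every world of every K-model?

Tableau for the negation not (Dia (p and not p) or (Box (q and (not q implies q)) implies (Box q and Box (not q implies q)))):
1. not (Dia (p and not p) or (Box (q and (not q implies q)) implies (Box q and Box (not q implies q)))), w0
2. not Dia (p and not p), w0
3. not (Box (q and (not q implies q)) implies (Box q and Box (not q implies q))), w0
4. Box (q and (not q implies q)), w0
5. not (Box q and Box (not q implies q)), w0
6. not Box (not q implies q), w0
7. not (not q implies q), w1
8. not q, w1
9. not (p and not p), w1
10. q and (not q implies q), w1
11. q, w1
12. not q implies q, w1
Accessibility: w0Rw1
Branch closes: q and not q both at w1.
Every branch of the negation's tableau closes; the branch above is one of them.

Valid in K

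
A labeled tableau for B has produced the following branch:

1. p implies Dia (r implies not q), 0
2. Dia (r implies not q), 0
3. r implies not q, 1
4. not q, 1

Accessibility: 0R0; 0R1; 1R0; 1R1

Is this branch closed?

No atom appears with both signs at the same world.

No, open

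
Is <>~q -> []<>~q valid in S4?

Tableau for the negation ~(<>~q -> []<>~q):
1. ~(<>~q -> []<>~q), w0
2. <>~q, w0   [~->-rule on 1]
3. ~[]<>~q, w0   [~->-rule on 1]
4. ~q, w1   [<>-rule on 2: fresh world w1, w0Rw1]
5. ~<>~q, w2   [~[]-rule on 3: fresh world w2, w0Rw2]
6. q, w2   [~<>-rule on 5 via w2Rw2]
Accessibility: w0Rw0, w0Rw1, w0Rw2, w1Rw1, w2Rw2
The negation has an open branch (countermodel exists).

Invalid (countermodel exists)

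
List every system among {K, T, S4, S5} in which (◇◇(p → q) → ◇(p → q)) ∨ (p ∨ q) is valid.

T-tableau for the negation ¬((◇◇(p → q) → ◇(p → q)) ∨ (p ∨ q)):
1. ¬((◇◇(p → q) → ◇(p → q)) ∨ (p ∨ q)), 0
2. ¬(◇◇(p → q) → ◇(p → q)), 0   [¬∨-rule on 1]
3. ¬(p ∨ q), 0   [¬∨-rule on 1]
4. ◇◇(p → q), 0   [¬→-rule on 2]
5. ¬◇(p → q), 0   [¬→-rule on 2]
6. ¬p, 0   [¬∨-rule on 3]
7. ¬q, 0   [¬∨-rule on 3]
8. ¬(p → q), 0   [¬◇-rule on 5 via 0R0]
9. p, 0   [¬→-rule on 8]
Accessibility: 0R0
Branch closes: p and ¬p both at 0.
Every branch closes (one shown): valid in T, hence also in S4, S5 (every theorem of T is a theorem of S4 and S5).
K-tableau for the negation ¬((◇◇(p → q) → ◇(p → q)) ∨ (p ∨ q)):
1. ¬((◇◇(p → q) → ◇(p → q)) ∨ (p ∨ q)), 0
2. ¬(◇◇(p → q) → ◇(p → q)), 0   [¬∨-rule on 1]
3. ¬(p ∨ q), 0   [¬∨-rule on 1]
4. ◇◇(p → q), 0   [¬→-rule on 2]
5. ¬◇(p → q), 0   [¬→-rule on 2]
6. ¬p, 0   [¬∨-rule on 3]
7. ¬q, 0   [¬∨-rule on 3]
8. ◇(p → q), 1   [◇-rule on 4: fresh world 1, 0R1]
9. ¬(p → q), 1   [¬◇-rule on 5 via 0R1]
10. p, 1   [¬→-rule on 9]
11. ¬q, 1   [¬→-rule on 9]
12. p → q, 2   [◇-rule on 8: fresh world 2, 1R2]
13. q, 2   [→-rule on 12 (branches; this branch)]
Accessibility: 0R1, 1R2
Complete open branch: countermodel on a K-frame, so not valid in K.

T, S4, S5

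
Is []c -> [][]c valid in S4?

Yes, valid

Tableau for the negation ~([]c -> [][]c):
1. ~([]c -> [][]c), u
2. []c, u   [~->-rule on 1]
3. ~[][]c, u   [~->-rule on 1]
4. c, u   [[]-rule on 2 via uRu]
5. ~[]c, v   [~[]-rule on 3: fresh world v, uRv]
6. c, v   [[]-rule on 2 via uRv]
7. ~c, w   [~[]-rule on 5: fresh world w, vRw]
8. c, w   [[]-rule on 2 via uRw]
Accessibility: uRu, uRv, uRw, vRv, vRw, wRw
Branch closes: c and ~c both at w.
All branches of the negation close; one closing branch shown above.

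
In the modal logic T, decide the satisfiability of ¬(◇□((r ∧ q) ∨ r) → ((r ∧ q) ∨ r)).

1. ¬(◇□((r ∧ q) ∨ r) → ((r ∧ q) ∨ r)), u
2. ◇□((r ∧ q) ∨ r), u   [¬→-rule on 1]
3. ¬((r ∧ q) ∨ r), u   [¬→-rule on 1]
4. ¬(r ∧ q), u   [¬∨-rule on 3]
5. ¬r, u   [¬∨-rule on 3]
6. ¬q, u   [¬∧-rule on 4 (branches; this branch)]
7. □((r ∧ q) ∨ r), v   [◇-rule on 2: fresh world v, uRv]
8. (r ∧ q) ∨ r, v   [□-rule on 7 via vRv]
9. r, v   [∨-rule on 8 (branches; this branch)]
Accessibility: uRu, uRv, vRv

Satisfiable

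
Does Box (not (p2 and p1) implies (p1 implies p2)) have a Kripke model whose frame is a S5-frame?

1. Box (not (p2 and p1) implies (p1 implies p2)), w0
2. not (p2 and p1) implies (p1 implies p2), w0
3. p1 implies p2, w0
4. p2, w0
Accessibility: w0Rw0

Satisfiable (open branch found)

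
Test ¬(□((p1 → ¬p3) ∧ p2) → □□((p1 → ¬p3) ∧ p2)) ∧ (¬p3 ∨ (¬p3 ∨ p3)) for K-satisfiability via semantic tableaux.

Satisfiable (open branch found)

1. ¬(□((p1 → ¬p3) ∧ p2) → □□((p1 → ¬p3) ∧ p2)) ∧ (¬p3 ∨ (¬p3 ∨ p3)), u
2. ¬(□((p1 → ¬p3) ∧ p2) → □□((p1 → ¬p3) ∧ p2)), u
3. ¬p3 ∨ (¬p3 ∨ p3), u
4. □((p1 → ¬p3) ∧ p2), u
5. ¬□□((p1 → ¬p3) ∧ p2), u
6. ¬p3 ∨ p3, u
7. p3, u
8. ¬□((p1 → ¬p3) ∧ p2), v
9. (p1 → ¬p3) ∧ p2, v
10. p1 → ¬p3, v
11. p2, v
12. ¬p3, v
13. ¬((p1 → ¬p3) ∧ p2), w
14. ¬p2, w
Accessibility: uRv, vRw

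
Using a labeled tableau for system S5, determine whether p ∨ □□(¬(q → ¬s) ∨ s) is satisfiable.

Satisfiable (open branch found)

1. p ∨ □□(¬(q → ¬s) ∨ s), 0
2. □□(¬(q → ¬s) ∨ s), 0   [∨-rule on 1 (branches; this branch)]
3. □(¬(q → ¬s) ∨ s), 0   [□-rule on 2 via 0R0]
4. ¬(q → ¬s) ∨ s, 0   [□-rule on 3 via 0R0]
5. s, 0   [∨-rule on 4 (branches; this branch)]
Accessibility: 0R0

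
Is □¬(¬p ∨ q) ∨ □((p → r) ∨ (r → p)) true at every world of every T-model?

Tableau for the negation ¬(□¬(¬p ∨ q) ∨ □((p → r) ∨ (r → p))):
1. ¬(□¬(¬p ∨ q) ∨ □((p → r) ∨ (r → p))), w0
2. ¬□¬(¬p ∨ q), w0   [¬∨-rule on 1]
3. ¬□((p → r) ∨ (r → p)), w0   [¬∨-rule on 1]
4. ¬p ∨ q, w1   [¬□-rule on 2: fresh world w1, w0Rw1]
5. q, w1   [∨-rule on 4 (branches; this branch)]
6. ¬((p → r) ∨ (r → p)), w2   [¬□-rule on 3: fresh world w2, w0Rw2]
7. ¬(p → r), w2   [¬∨-rule on 6]
8. ¬(r → p), w2   [¬∨-rule on 6]
9. p, w2   [¬→-rule on 7]
10. ¬r, w2   [¬→-rule on 7]
11. r, w2   [¬→-rule on 8]
12. ¬p, w2   [¬→-rule on 8]
Accessibility: w0Rw0, w0Rw1, w0Rw2, w1Rw1, w2Rw2
Branch closes: r and ¬r both at w2.
All branches of the negation close; one closing branch shown above.

Valid in T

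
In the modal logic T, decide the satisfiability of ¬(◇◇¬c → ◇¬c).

Satisfiable (open branch found)

1. ¬(◇◇¬c → ◇¬c), u
2. ◇◇¬c, u
3. ¬◇¬c, u
4. c, u
5. ◇¬c, v
6. c, v
7. ¬c, w
Accessibility: uRu, uRv, vRv, vRw, wRw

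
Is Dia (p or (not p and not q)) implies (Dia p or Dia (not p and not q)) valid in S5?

Valid in S5

Tableau for the negation not (Dia (p or (not p and not q)) implies (Dia p or Dia (not p and not q))):
1. not (Dia (p or (not p and not q)) implies (Dia p or Dia (not p and not q))), w0
2. Dia (p or (not p and not q)), w0
3. not (Dia p or Dia (not p and not q)), w0
4. not Dia p, w0
5. not Dia (not p and not q), w0
6. not p, w0
7. not (not p and not q), w0
8. q, w0
9. p or (not p and not q), w1
10. not p, w1
11. not (not p and not q), w1
12. not p and not q, w1
13. not q, w1
14. q, w1
Accessibility: w0Rw0, w0Rw1, w1Rw0, w1Rw1
Branch closes: q and not q both at w1.
Every branch of the negation's tableau closes; the branch above is one of them.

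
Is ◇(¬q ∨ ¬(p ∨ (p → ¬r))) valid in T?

Tableau for the negation ¬◇(¬q ∨ ¬(p ∨ (p → ¬r))):
1. ¬◇(¬q ∨ ¬(p ∨ (p → ¬r))), u
2. ¬(¬q ∨ ¬(p ∨ (p → ¬r))), u
3. q, u
4. p ∨ (p → ¬r), u
5. p → ¬r, u
6. ¬r, u
Accessibility: uRu
The negation has an open branch (countermodel exists).

Not valid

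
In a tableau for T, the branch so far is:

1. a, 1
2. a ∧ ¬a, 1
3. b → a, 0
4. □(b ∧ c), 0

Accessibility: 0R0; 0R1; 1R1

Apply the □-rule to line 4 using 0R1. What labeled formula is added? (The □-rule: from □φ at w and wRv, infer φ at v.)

b ∧ c, 1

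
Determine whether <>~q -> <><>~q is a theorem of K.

Invalid (countermodel exists)

Tableau for the negation ~(<>~q -> <><>~q):
1. ~(<>~q -> <><>~q), u
2. <>~q, u
3. ~<><>~q, u
4. ~q, v
5. ~<>~q, v
Accessibility: uRv
The negation has an open branch (countermodel exists).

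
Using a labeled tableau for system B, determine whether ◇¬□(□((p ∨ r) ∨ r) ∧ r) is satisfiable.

1. ◇¬□(□((p ∨ r) ∨ r) ∧ r), w0
2. ¬□(□((p ∨ r) ∨ r) ∧ r), w1
3. ¬(□((p ∨ r) ∨ r) ∧ r), w2
4. ¬r, w2
Accessibility: w0Rw0, w0Rw1, w1Rw0, w1Rw1, w1Rw2, w2Rw1, w2Rw2

Satisfiable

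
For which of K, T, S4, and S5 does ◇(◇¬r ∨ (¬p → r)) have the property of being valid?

T, S4, S5

T-tableau for the negation ¬◇(◇¬r ∨ (¬p → r)):
1. ¬◇(◇¬r ∨ (¬p → r)), 0
2. ¬(◇¬r ∨ (¬p → r)), 0
3. ¬◇¬r, 0
4. ¬(¬p → r), 0
5. ¬p, 0
6. ¬r, 0
7. r, 0
Accessibility: 0R0
Branch closes: r and ¬r both at 0.
Every branch closes (one shown): valid in T, hence also in S4, S5 (every theorem of T is a theorem of S4 and S5).
K-tableau for the negation ¬◇(◇¬r ∨ (¬p → r)):
1. ¬◇(◇¬r ∨ (¬p → r)), 0
Complete open branch: countermodel on a K-frame, so not valid in K.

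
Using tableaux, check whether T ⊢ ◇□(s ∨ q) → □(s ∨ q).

Invalid (countermodel exists)

Tableau for the negation ¬(◇□(s ∨ q) → □(s ∨ q)):
1. ¬(◇□(s ∨ q) → □(s ∨ q)), u
2. ◇□(s ∨ q), u
3. ¬□(s ∨ q), u
4. □(s ∨ q), v
5. s ∨ q, v
6. q, v
7. ¬(s ∨ q), w
8. ¬s, w
9. ¬q, w
Accessibility: uRu, uRv, uRw, vRv, wRw
The negation has an open branch (countermodel exists).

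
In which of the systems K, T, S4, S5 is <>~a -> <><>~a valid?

K-tableau for the negation ~(<>~a -> <><>~a):
1. ~(<>~a -> <><>~a), 0
2. <>~a, 0   [~->-rule on 1]
3. ~<><>~a, 0   [~->-rule on 1]
4. ~a, 1   [<>-rule on 2: fresh world 1, 0R1]
5. ~<>~a, 1   [~<>-rule on 3 via 0R1]
Accessibility: 0R1
Complete open branch: countermodel on a K-frame, so not valid in K.
T-tableau for the negation ~(<>~a -> <><>~a):
1. ~(<>~a -> <><>~a), 0
2. <>~a, 0   [~->-rule on 1]
3. ~<><>~a, 0   [~->-rule on 1]
4. ~<>~a, 0   [~<>-rule on 3 via 0R0]
5. a, 0   [~<>-rule on 4 via 0R0]
6. ~a, 1   [<>-rule on 2: fresh world 1, 0R1]
7. ~<>~a, 1   [~<>-rule on 3 via 0R1]
8. a, 1   [~<>-rule on 4 via 0R1]
Accessibility: 0R0, 0R1, 1R1
Branch closes: a and ~a both at 1.
Every branch closes (one shown): valid in T, hence also in S4, S5 (every theorem of T is a theorem of S4 and S5).

T, S4, S5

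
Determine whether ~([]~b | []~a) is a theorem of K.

Tableau for the negation []~b | []~a:
1. []~b | []~a, w0
2. []~a, w0
The negation has an open branch (countermodel exists).

No, not valid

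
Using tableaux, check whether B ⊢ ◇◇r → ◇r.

Not valid

Tableau for the negation ¬(◇◇r → ◇r):
1. ¬(◇◇r → ◇r), w0
2. ◇◇r, w0   [¬→-rule on 1]
3. ¬◇r, w0   [¬→-rule on 1]
4. ¬r, w0   [¬◇-rule on 3 via w0Rw0]
5. ◇r, w1   [◇-rule on 2: fresh world w1, w0Rw1]
6. ¬r, w1   [¬◇-rule on 3 via w0Rw1]
7. r, w2   [◇-rule on 5: fresh world w2, w1Rw2]
Accessibility: w0Rw0, w0Rw1, w1Rw0, w1Rw1, w1Rw2, w2Rw1, w2Rw2
The negation has an open branch (countermodel exists).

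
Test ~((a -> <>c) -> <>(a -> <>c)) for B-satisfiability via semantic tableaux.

No, unsatisfiable

1. ~((a -> <>c) -> <>(a -> <>c)), w0
2. a -> <>c, w0
3. ~<>(a -> <>c), w0
4. ~(a -> <>c), w0
5. a, w0
6. ~<>c, w0
7. ~c, w0
8. <>c, w0
9. c, w1
10. ~(a -> <>c), w1
11. a, w1
12. ~<>c, w1
13. ~c, w1
Accessibility: w0Rw0, w0Rw1, w1Rw0, w1Rw1
Branch closes: c and ~c both at w1.
(One branch shown.) All branches close.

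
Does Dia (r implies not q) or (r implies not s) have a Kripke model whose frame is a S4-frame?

Satisfiable

1. Dia (r implies not q) or (r implies not s), w0
2. r implies not s, w0   [or-rule on 1 (branches; this branch)]
3. not s, w0   [implies-rule on 2 (branches; this branch)]
Accessibility: w0Rw0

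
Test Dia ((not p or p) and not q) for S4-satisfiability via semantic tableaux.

1. Dia ((not p or p) and not q), w0
2. (not p or p) and not q, w1
3. not p or p, w1
4. not q, w1
5. p, w1
Accessibility: w0Rw0, w0Rw1, w1Rw1

Satisfiable (open branch found)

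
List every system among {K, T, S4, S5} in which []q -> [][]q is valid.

S4-tableau for the negation ~([]q -> [][]q):
1. ~([]q -> [][]q), w0
2. []q, w0
3. ~[][]q, w0
4. q, w0
5. ~[]q, w1
6. q, w1
7. ~q, w2
8. q, w2
Accessibility: w0Rw0, w0Rw1, w0Rw2, w1Rw1, w1Rw2, w2Rw2
Branch closes: q and ~q both at w2.
Every branch closes (one shown): valid in S4, hence also in S5 (every theorem of S4 is a theorem of S5).
T-tableau for the negation ~([]q -> [][]q):
1. ~([]q -> [][]q), w0
2. []q, w0
3. ~[][]q, w0
4. q, w0
5. ~[]q, w1
6. q, w1
7. ~q, w2
Accessibility: w0Rw0, w0Rw1, w1Rw1, w1Rw2, w2Rw2
Complete open branch: countermodel on a T-frame, so not valid in T, nor in K (the same frame is also a K-frame).

S4, S5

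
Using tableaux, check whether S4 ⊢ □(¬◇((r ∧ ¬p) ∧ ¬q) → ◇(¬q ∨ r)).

Tableau for the negation ¬□(¬◇((r ∧ ¬p) ∧ ¬q) → ◇(¬q ∨ r)):
1. ¬□(¬◇((r ∧ ¬p) ∧ ¬q) → ◇(¬q ∨ r)), 0
2. ¬(¬◇((r ∧ ¬p) ∧ ¬q) → ◇(¬q ∨ r)), 1   [¬□-rule on 1: fresh world 1, 0R1]
3. ¬◇((r ∧ ¬p) ∧ ¬q), 1   [¬→-rule on 2]
4. ¬◇(¬q ∨ r), 1   [¬→-rule on 2]
5. ¬((r ∧ ¬p) ∧ ¬q), 1   [¬◇-rule on 3 via 1R1]
6. ¬(¬q ∨ r), 1   [¬◇-rule on 4 via 1R1]
7. q, 1   [¬∨-rule on 6]
8. ¬r, 1   [¬∨-rule on 6]
Accessibility: 0R0, 0R1, 1R1
The negation has an open branch (countermodel exists).

Invalid (countermodel exists)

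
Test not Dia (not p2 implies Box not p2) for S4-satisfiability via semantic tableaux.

Unsatisfiable

1. not Dia (not p2 implies Box not p2), w0
2. not (not p2 implies Box not p2), w0   [neg-Dia-rule on 1 via w0Rw0]
3. not p2, w0   [neg-implies-rule on 2]
4. not Box not p2, w0   [neg-implies-rule on 2]
5. p2, w1   [neg-Box-rule on 4: fresh world w1, w0Rw1]
6. not (not p2 implies Box not p2), w1   [neg-Dia-rule on 1 via w0Rw1]
7. not p2, w1   [neg-implies-rule on 6]
8. not Box not p2, w1   [neg-implies-rule on 6]
Accessibility: w0Rw0, w0Rw1, w1Rw1
Branch closes: p2 and not p2 both at w1.
Every branch closes; the branch above is one of them.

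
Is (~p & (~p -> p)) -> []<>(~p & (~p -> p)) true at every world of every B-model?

Valid

Tableau for the negation ~((~p & (~p -> p)) -> []<>(~p & (~p -> p))):
1. ~((~p & (~p -> p)) -> []<>(~p & (~p -> p))), u
2. ~p & (~p -> p), u   [~->-rule on 1]
3. ~[]<>(~p & (~p -> p)), u   [~->-rule on 1]
4. ~p, u   [&-rule on 2]
5. ~p -> p, u   [&-rule on 2]
6. p, u   [->-rule on 5 (branches; this branch)]
Accessibility: uRu
Branch closes: p and ~p both at u.
Every branch of the negation's tableau closes; the branch above is one of them.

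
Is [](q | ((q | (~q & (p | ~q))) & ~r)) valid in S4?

Not valid

Tableau for the negation ~[](q | ((q | (~q & (p | ~q))) & ~r)):
1. ~[](q | ((q | (~q & (p | ~q))) & ~r)), u
2. ~(q | ((q | (~q & (p | ~q))) & ~r)), v
3. ~q, v
4. ~((q | (~q & (p | ~q))) & ~r), v
5. r, v
Accessibility: uRu, uRv, vRv
The negation has an open branch (countermodel exists).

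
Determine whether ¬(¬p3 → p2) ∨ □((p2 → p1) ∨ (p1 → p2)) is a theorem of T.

Valid

Tableau for the negation ¬(¬(¬p3 → p2) ∨ □((p2 → p1) ∨ (p1 → p2))):
1. ¬(¬(¬p3 → p2) ∨ □((p2 → p1) ∨ (p1 → p2))), 0
2. ¬p3 → p2, 0
3. ¬□((p2 → p1) ∨ (p1 → p2)), 0
4. p2, 0
5. ¬((p2 → p1) ∨ (p1 → p2)), 1
6. ¬(p2 → p1), 1
7. ¬(p1 → p2), 1
8. p2, 1
9. ¬p1, 1
10. p1, 1
11. ¬p2, 1
Accessibility: 0R0, 0R1, 1R1
Branch closes: p1 and ¬p1 both at 1.
Every branch of the negation's tableau closes; the branch above is one of them.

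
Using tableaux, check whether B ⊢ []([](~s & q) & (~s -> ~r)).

Tableau for the negation ~[]([](~s & q) & (~s -> ~r)):
1. ~[]([](~s & q) & (~s -> ~r)), w0
2. ~([](~s & q) & (~s -> ~r)), w1   [~[]-rule on 1: fresh world w1, w0Rw1]
3. ~(~s -> ~r), w1   [~&-rule on 2 (branches; this branch)]
4. ~s, w1   [~->-rule on 3]
5. r, w1   [~->-rule on 3]
Accessibility: w0Rw0, w0Rw1, w1Rw0, w1Rw1
The negation has an open branch (countermodel exists).

No, not valid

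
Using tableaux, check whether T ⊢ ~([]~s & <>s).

Valid in T

Tableau for the negation []~s & <>s:
1. []~s & <>s, w0
2. []~s, w0   [&-rule on 1]
3. <>s, w0   [&-rule on 1]
4. ~s, w0   [[]-rule on 2 via w0Rw0]
5. s, w1   [<>-rule on 3: fresh world w1, w0Rw1]
6. ~s, w1   [[]-rule on 2 via w0Rw1]
Accessibility: w0Rw0, w0Rw1, w1Rw1
Branch closes: s and ~s both at w1.
All branches of the negation close; one closing branch shown above.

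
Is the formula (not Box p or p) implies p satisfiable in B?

1. (not Box p or p) implies p, u
2. p, u
Accessibility: uRu

Yes, satisfiable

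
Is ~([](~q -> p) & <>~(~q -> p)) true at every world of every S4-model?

Tableau for the negation [](~q -> p) & <>~(~q -> p):
1. [](~q -> p) & <>~(~q -> p), w0
2. [](~q -> p), w0
3. <>~(~q -> p), w0
4. ~q -> p, w0
5. p, w0
6. ~(~q -> p), w1
7. ~q, w1
8. ~p, w1
9. ~q -> p, w1
10. p, w1
Accessibility: w0Rw0, w0Rw1, w1Rw1
Branch closes: p and ~p both at w1.
All branches of the negation close; one closing branch shown above.

Valid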